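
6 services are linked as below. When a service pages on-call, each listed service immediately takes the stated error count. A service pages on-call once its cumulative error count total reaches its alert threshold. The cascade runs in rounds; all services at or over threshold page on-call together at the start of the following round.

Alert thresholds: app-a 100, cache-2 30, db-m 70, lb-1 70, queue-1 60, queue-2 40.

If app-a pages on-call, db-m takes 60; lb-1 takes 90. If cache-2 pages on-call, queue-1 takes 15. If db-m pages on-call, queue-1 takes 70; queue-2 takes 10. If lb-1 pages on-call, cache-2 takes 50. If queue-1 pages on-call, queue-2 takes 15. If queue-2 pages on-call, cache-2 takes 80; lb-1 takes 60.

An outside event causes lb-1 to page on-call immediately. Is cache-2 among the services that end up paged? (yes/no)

yes

Round 1 — lb-1 pages on-call (initial).
  cache-2: +50 → 50 ≥ 30
Round 2 — cache-2 pages on-call.
  queue-1: +15 → 15 < 60
No further pages.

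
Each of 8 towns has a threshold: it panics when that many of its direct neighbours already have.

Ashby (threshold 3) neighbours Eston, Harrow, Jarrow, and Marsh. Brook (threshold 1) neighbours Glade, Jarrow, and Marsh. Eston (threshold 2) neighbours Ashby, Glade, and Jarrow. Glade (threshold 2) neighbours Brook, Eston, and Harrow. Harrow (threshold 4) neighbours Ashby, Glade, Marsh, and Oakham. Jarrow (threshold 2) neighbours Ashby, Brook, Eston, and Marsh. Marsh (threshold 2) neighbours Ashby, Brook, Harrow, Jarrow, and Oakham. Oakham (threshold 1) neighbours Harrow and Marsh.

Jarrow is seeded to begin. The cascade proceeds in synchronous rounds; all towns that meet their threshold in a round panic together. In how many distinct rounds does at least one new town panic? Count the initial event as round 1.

4

Round 1 — Jarrow panics (initial).
Round 2 — checking thresholds:
  Ashby: 1 of 4 neighbours < 3, not yet.
  Brook: 1 of 3 neighbours ≥ 1, panics.
  Eston: 1 of 3 neighbours < 2, not yet.
  Marsh: 1 of 5 neighbours < 2, not yet.
Round 3 — checking thresholds:
  Ashby: 1 of 4 neighbours < 3, not yet.
  Eston: 1 of 3 neighbours < 2, not yet.
  Glade: 1 of 3 neighbours < 2, not yet.
  Marsh: 2 of 5 neighbours ≥ 2, panics.
Round 4 — checking thresholds:
  Ashby: 2 of 4 neighbours < 3, not yet.
  Eston: 1 of 3 neighbours < 2, not yet.
  Glade: 1 of 3 neighbours < 2, not yet.
  Harrow: 1 of 4 neighbours < 4, not yet.
  Oakham: 1 of 2 neighbours ≥ 1, panics.
Round 5 — no new panics; cascade stops.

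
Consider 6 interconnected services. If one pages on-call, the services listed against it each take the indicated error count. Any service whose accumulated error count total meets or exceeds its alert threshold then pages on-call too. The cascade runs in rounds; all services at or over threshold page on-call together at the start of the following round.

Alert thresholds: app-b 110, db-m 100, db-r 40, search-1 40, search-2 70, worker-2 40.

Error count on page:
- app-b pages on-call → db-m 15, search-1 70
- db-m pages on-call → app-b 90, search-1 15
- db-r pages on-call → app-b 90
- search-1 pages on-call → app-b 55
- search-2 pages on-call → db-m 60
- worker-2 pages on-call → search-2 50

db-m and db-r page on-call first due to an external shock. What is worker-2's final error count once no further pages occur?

Round 1 — db-m, db-r page on-call (initial).
  app-b: +90+90 → 180 ≥ 110
  search-1: +15 → 15 < 40
Round 2 — app-b pages on-call.
  search-1: +70 → 85 ≥ 40
Round 3 — search-1 pages on-call.
No further pages.

0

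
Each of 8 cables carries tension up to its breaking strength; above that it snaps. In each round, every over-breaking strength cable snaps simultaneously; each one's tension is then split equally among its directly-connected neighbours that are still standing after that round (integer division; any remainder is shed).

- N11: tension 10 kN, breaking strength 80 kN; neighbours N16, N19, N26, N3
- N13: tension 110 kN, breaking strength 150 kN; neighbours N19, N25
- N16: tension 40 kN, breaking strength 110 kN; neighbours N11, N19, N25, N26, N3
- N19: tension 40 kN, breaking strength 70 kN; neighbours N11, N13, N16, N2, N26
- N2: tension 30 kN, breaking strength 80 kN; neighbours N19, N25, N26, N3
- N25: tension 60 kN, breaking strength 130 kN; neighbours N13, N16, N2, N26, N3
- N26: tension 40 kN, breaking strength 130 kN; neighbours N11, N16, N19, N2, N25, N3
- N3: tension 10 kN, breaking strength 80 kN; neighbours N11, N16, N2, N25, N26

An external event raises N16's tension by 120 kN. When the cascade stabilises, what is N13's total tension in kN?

Round 1 — N16 at 160 > 110. N16 snaps.
  N16 sheds 160 kN to N11, N19, N25, N26, N3: 32 each.
    N11: 10+32 = 42 ≤ 80
    N19: 40+32 = 72 > 70
    N25: 60+32 = 92 ≤ 130
    N26: 40+32 = 72 ≤ 130
    N3: 10+32 = 42 ≤ 80
Round 2 — N19 snaps.
  N19 sheds 72 kN to N11, N13, N2, N26: 18 each.
    N11: 42+18 = 60 ≤ 80
    N13: 110+18 = 128 ≤ 150
    N2: 30+18 = 48 ≤ 80
    N26: 72+18 = 90 ≤ 130
No further breaks.

128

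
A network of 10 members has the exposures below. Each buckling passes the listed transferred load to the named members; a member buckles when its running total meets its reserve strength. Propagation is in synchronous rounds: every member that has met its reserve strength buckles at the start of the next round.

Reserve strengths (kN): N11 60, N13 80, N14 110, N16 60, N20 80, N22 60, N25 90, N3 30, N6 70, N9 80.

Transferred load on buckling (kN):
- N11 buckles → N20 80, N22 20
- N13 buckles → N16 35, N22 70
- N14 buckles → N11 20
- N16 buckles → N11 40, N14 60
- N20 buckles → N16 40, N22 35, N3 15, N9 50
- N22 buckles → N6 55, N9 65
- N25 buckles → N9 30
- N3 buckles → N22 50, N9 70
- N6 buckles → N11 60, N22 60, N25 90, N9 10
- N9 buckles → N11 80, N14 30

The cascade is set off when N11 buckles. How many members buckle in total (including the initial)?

2

Round 1 — N11 buckles (initial).
  N20: +80 → 80 ≥ 80
  N22: +20 → 20 < 60
Round 2 — N20 buckles.
  N16: +40 → 40 < 60
  N22: +35 → 55 < 60
  N3: +15 → 15 < 30
  N9: +50 → 50 < 80
No further bucklings.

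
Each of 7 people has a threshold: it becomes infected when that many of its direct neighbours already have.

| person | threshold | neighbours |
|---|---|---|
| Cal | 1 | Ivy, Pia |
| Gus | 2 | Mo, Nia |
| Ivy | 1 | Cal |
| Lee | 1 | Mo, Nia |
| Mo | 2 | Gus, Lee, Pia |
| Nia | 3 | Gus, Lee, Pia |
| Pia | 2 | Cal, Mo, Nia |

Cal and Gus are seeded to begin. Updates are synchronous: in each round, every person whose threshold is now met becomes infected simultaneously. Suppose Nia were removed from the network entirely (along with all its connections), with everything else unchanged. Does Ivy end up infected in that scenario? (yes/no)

With Nia removed:
Round 1 — Cal, Gus become infected (initial).
Round 2 — checking thresholds:
  Ivy: 1 of 1 neighbours ≥ 1, becomes infected.
  Mo: 1 of 3 neighbours < 2, holds.
  Pia: 1 of 2 neighbours < 2, holds.
Round 3 — no new infections; cascade stops.

yes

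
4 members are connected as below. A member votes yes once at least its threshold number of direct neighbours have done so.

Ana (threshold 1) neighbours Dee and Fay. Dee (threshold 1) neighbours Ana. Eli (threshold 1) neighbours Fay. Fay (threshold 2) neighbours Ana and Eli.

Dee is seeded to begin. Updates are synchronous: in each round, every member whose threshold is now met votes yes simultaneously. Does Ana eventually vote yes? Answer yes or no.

Round 1 — Dee votes yes (initial).
Round 2 — checking thresholds:
  Ana: 1 of 2 neighbours ≥ 1, votes yes.
Round 3 — no new yes votes; cascade stops.

yes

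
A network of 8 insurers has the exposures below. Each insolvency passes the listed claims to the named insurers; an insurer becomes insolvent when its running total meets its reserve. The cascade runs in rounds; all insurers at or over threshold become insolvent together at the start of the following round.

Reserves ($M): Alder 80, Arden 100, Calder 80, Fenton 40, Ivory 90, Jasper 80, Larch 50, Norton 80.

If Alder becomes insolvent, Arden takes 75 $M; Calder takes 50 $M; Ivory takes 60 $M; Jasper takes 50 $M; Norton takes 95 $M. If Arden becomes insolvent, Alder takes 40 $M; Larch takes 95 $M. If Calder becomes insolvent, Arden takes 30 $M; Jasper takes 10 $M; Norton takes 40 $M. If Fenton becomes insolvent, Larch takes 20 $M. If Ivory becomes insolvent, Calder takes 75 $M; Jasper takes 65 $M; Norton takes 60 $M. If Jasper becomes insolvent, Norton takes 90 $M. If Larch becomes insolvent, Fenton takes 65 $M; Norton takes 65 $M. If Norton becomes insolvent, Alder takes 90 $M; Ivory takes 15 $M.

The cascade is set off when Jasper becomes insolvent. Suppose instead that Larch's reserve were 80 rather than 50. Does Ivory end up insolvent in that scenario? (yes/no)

no

With Larch's reserve at 80:
Round 1 — Jasper becomes insolvent (initial).
  Norton: +90 → 90 ≥ 80
Round 2 — Norton becomes insolvent.
  Alder: +90 → 90 ≥ 80
  Ivory: +15 → 15 < 90
Round 3 — Alder becomes insolvent.
  Arden: +75 → 75 < 100
  Calder: +50 → 50 < 80
  Ivory: +60 → 75 < 90
No further insolvencies.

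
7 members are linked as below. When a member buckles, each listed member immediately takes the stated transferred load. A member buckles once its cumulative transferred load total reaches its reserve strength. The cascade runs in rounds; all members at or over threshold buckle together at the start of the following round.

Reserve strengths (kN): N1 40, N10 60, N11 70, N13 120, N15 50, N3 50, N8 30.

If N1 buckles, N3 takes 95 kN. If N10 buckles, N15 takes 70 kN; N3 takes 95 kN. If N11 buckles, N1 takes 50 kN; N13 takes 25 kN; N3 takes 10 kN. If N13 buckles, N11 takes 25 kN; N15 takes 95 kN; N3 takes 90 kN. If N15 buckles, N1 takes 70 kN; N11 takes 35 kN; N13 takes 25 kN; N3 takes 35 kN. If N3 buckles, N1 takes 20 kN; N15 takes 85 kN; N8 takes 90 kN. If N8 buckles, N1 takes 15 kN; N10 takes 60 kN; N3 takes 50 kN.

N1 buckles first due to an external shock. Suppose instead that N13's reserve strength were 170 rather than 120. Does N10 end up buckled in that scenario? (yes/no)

With N13's reserve strength at 170:
Round 1 — N1 buckles (initial).
  N3: +95 → 95 ≥ 50
Round 2 — N3 buckles.
  N15: +85 → 85 ≥ 50
  N8: +90 → 90 ≥ 30
Round 3 — N15, N8 buckle.
  N10: +60 → 60 ≥ 60
  N11: +35 → 35 < 70
  N13: +25 → 25 < 170
Round 4 — N10 buckles.
No further bucklings.

yes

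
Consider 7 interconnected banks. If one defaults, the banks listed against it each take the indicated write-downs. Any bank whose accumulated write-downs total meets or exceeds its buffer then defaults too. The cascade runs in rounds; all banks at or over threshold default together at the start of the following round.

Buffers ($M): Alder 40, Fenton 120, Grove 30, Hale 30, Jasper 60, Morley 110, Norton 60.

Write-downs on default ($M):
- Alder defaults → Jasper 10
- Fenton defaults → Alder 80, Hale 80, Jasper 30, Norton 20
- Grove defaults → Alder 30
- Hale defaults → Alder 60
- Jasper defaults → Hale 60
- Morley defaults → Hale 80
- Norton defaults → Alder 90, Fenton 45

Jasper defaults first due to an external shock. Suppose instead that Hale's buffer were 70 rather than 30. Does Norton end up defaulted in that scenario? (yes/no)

With Hale's buffer at 70:
Round 1 — Jasper defaults (initial).
  Hale: +60 → 60 < 70
No further defaults.

no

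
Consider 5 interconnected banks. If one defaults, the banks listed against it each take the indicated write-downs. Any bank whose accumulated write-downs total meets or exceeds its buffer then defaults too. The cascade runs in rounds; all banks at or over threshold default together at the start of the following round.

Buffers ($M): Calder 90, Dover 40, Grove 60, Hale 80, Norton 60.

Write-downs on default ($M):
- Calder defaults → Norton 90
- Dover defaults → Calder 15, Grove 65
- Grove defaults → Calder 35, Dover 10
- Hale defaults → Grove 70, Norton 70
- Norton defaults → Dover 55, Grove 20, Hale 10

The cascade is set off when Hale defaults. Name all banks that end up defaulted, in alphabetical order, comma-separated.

Round 1 — Hale defaults (initial).
  Grove: +70 → 70 ≥ 60
  Norton: +70 → 70 ≥ 60
Round 2 — Grove, Norton default.
  Calder: +35 → 35 < 90
  Dover: +10+55 → 65 ≥ 40
Round 3 — Dover defaults.
  Calder: +15 → 50 < 90
No further defaults.

Dover, Grove, Hale, Norton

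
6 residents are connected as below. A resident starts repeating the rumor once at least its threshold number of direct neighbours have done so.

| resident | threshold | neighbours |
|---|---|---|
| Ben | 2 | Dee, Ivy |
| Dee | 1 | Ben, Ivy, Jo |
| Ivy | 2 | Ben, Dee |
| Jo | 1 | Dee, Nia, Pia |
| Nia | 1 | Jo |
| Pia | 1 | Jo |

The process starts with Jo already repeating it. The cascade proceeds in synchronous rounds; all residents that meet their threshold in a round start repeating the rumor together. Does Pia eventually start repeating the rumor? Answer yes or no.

yes

Round 1 — Jo starts repeating the rumor (initial).
Round 2 — checking thresholds:
  Dee: 1 of 3 neighbours ≥ 1, starts repeating the rumor.
  Nia: 1 of 1 neighbours ≥ 1, starts repeating the rumor.
  Pia: 1 of 1 neighbours ≥ 1, starts repeating the rumor.
Round 3 — no new spreads; cascade stops.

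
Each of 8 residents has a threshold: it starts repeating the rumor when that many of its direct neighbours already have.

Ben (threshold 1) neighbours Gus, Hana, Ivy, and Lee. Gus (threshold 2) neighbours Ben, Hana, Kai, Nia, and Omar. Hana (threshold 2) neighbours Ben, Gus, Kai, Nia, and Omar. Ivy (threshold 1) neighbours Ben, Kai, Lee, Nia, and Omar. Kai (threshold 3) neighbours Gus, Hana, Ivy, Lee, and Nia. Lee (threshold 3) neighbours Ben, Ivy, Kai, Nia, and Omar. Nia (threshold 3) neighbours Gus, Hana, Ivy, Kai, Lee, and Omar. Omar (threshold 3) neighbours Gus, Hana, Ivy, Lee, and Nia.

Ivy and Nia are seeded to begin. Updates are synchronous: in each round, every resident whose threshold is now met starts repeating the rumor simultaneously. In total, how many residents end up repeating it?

Round 1 — Ivy, Nia start repeating the rumor (initial).
Round 2 — checking thresholds:
  Ben: 1 of 4 neighbours ≥ 1, starts repeating the rumor.
  Gus: 1 of 5 neighbours < 2, holds.
  Hana: 1 of 5 neighbours < 2, holds.
  Kai: 2 of 5 neighbours < 3, holds.
  Lee: 2 of 5 neighbours < 3, holds.
  Omar: 2 of 5 neighbours < 3, holds.
Round 3 — checking thresholds:
  Gus: 2 of 5 neighbours ≥ 2, starts repeating the rumor.
  Hana: 2 of 5 neighbours ≥ 2, starts repeating the rumor.
  Kai: 2 of 5 neighbours < 3, holds.
  Lee: 3 of 5 neighbours ≥ 3, starts repeating the rumor.
  Omar: 2 of 5 neighbours < 3, holds.
Round 4 — checking thresholds:
  Kai: 5 of 5 neighbours ≥ 3, starts repeating the rumor.
  Omar: 5 of 5 neighbours ≥ 3, starts repeating the rumor.
Round 5 — no new spreads; cascade stops.

8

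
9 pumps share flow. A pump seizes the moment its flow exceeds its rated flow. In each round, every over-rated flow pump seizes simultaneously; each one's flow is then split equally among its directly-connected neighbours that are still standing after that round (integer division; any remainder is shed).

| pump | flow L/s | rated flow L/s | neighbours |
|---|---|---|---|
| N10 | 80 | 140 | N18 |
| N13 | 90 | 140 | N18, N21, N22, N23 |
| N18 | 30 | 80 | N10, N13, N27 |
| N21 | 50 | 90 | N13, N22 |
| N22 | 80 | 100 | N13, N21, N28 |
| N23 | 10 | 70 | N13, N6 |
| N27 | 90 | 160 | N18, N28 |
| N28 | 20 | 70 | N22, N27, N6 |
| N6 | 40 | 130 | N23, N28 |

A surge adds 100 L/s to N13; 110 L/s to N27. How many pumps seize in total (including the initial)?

Round 1 — N13 at 190 > 140; N27 at 200 > 160. N13, N27 seize.
  N13 sheds 190 L/s to N18, N21, N22, N23: 47 each (2 lost).
    N18: 30+47 = 77 ≤ 80
    N21: 50+47 = 97 > 90
    N22: 80+47 = 127 > 100
    N23: 10+47 = 57 ≤ 70
  N27 sheds 200 L/s to N18, N28: 100 each.
    N18: 77+100 = 177 > 80
    N28: 20+100 = 120 > 70
Round 2 — N18, N21, N22, N28 seize.
  N18 sheds 177 L/s to N10: 177 each.
    N10: 80+177 = 257 > 140
  N21 sheds 97 L/s: no online neighbours, lost.
  N22 sheds 127 L/s: no online neighbours, lost.
  N28 sheds 120 L/s to N6: 120 each.
    N6: 40+120 = 160 > 130
Round 3 — N10, N6 seize.
  N10 sheds 257 L/s: no online neighbours, lost.
  N6 sheds 160 L/s to N23: 160 each.
    N23: 57+160 = 217 > 70
Round 4 — N23 seizes.
  N23 sheds 217 L/s: no online neighbours, lost.
No further seizures.

9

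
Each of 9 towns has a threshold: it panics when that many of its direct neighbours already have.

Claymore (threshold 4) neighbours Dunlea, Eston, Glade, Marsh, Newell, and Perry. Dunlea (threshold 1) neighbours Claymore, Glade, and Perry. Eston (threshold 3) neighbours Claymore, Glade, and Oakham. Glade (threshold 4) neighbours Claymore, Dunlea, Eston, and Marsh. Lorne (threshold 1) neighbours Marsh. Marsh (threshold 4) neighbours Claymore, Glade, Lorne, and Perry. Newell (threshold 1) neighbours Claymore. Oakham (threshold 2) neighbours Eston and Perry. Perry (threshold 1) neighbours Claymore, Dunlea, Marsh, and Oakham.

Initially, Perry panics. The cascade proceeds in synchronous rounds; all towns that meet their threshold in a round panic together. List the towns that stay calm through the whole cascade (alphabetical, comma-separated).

Claymore, Eston, Glade, Lorne, Marsh, Newell, Oakham

Round 1 — Perry panics (initial).
Round 2 — checking thresholds:
  Claymore: 1 of 6 neighbours < 4, below threshold.
  Dunlea: 1 of 3 neighbours ≥ 1, panics.
  Marsh: 1 of 4 neighbours < 4, below threshold.
  Oakham: 1 of 2 neighbours < 2, below threshold.
Round 3 — no new panics; cascade stops.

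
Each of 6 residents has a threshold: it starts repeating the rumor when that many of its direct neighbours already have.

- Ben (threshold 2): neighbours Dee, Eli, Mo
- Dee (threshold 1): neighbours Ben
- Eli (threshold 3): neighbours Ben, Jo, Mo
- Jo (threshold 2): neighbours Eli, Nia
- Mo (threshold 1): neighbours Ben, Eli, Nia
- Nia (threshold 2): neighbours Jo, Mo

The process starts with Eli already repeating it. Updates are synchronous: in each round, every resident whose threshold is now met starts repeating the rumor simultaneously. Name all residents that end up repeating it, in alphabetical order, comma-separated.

Round 1 — Eli starts repeating the rumor (initial).
Round 2 — checking thresholds:
  Ben: 1 of 3 neighbours < 2, below threshold.
  Jo: 1 of 2 neighbours < 2, below threshold.
  Mo: 1 of 3 neighbours ≥ 1, starts repeating the rumor.
Round 3 — checking thresholds:
  Ben: 2 of 3 neighbours ≥ 2, starts repeating the rumor.
  Jo: 1 of 2 neighbours < 2, below threshold.
  Nia: 1 of 2 neighbours < 2, below threshold.
Round 4 — checking thresholds:
  Dee: 1 of 1 neighbours ≥ 1, starts repeating the rumor.
  Jo: 1 of 2 neighbours < 2, below threshold.
  Nia: 1 of 2 neighbours < 2, below threshold.
Round 5 — no new spreads; cascade stops.

Ben, Dee, Eli, Mo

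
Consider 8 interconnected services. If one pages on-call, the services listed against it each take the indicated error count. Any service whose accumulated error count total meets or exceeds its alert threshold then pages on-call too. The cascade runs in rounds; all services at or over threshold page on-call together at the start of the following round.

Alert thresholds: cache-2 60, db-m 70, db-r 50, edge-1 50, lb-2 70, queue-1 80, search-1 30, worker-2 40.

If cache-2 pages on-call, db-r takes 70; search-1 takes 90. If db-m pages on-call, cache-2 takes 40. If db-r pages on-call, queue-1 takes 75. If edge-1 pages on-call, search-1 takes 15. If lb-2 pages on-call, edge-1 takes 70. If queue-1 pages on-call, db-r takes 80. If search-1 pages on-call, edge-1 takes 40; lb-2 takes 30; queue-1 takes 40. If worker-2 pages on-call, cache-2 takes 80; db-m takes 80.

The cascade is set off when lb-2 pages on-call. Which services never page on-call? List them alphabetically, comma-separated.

cache-2, db-m, db-r, queue-1, search-1, worker-2

Round 1 — lb-2 pages on-call (initial).
  edge-1: +70 → 70 ≥ 50
Round 2 — edge-1 pages on-call.
  search-1: +15 → 15 < 30
No further pages.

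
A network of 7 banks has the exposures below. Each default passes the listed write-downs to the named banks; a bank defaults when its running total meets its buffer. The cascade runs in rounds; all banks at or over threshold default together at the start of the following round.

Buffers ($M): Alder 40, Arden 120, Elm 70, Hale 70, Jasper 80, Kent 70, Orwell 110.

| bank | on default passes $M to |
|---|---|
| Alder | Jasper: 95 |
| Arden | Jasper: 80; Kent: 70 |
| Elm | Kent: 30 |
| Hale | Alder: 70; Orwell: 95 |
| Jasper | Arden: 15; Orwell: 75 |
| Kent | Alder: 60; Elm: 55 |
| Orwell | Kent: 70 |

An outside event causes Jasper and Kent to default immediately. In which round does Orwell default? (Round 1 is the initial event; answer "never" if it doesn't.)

Round 1 — Jasper, Kent default (initial).
  Alder: +60 → 60 ≥ 40
  Arden: +15 → 15 < 120
  Elm: +55 → 55 < 70
  Orwell: +75 → 75 < 110
Round 2 — Alder defaults.
No further defaults.

never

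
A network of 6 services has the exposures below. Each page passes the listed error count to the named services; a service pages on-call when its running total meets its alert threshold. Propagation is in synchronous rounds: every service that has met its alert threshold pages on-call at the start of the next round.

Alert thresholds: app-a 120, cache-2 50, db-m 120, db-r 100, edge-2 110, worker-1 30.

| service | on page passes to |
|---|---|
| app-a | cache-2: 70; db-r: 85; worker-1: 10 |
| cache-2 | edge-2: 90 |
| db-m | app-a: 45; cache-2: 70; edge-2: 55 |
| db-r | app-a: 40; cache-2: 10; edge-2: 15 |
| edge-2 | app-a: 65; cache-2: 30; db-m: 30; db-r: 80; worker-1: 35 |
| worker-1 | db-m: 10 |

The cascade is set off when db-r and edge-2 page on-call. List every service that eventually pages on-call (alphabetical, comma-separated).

db-r, edge-2, worker-1

Round 1 — db-r, edge-2 page on-call (initial).
  app-a: +40+65 → 105 < 120
  cache-2: +10+30 → 40 < 50
  db-m: +30 → 30 < 120
  worker-1: +35 → 35 ≥ 30
Round 2 — worker-1 pages on-call.
  db-m: +10 → 40 < 120
No further pages.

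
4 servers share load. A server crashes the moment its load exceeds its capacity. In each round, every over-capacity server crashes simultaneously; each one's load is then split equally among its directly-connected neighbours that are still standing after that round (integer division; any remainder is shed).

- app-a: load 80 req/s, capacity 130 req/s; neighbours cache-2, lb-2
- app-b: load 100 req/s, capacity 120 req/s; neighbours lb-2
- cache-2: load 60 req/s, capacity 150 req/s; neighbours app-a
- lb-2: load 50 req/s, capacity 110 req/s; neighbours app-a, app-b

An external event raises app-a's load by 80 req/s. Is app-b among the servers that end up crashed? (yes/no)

Round 1 — app-a at 160 > 130. app-a crashes.
  app-a sheds 160 req/s to cache-2, lb-2: 80 each.
    cache-2: 60+80 = 140 ≤ 150
    lb-2: 50+80 = 130 > 110
Round 2 — lb-2 crashes.
  lb-2 sheds 130 req/s to app-b: 130 each.
    app-b: 100+130 = 230 > 120
Round 3 — app-b crashes.
  app-b sheds 230 req/s: no online neighbours, lost.
No further crashes.

yes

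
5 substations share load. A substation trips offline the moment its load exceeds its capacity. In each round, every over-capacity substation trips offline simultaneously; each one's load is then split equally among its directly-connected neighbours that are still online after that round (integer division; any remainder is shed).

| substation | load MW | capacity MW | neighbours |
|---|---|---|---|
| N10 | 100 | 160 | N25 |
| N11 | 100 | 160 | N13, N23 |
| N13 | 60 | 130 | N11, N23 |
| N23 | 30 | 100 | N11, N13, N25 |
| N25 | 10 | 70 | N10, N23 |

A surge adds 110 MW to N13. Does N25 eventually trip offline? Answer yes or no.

yes

Round 1 — N13 at 170 > 130. N13 trips offline.
  N13 sheds 170 MW to N11, N23: 85 each.
    N11: 100+85 = 185 > 160
    N23: 30+85 = 115 > 100
Round 2 — N11, N23 trip offline.
  N11 sheds 185 MW: no online neighbours, lost.
  N23 sheds 115 MW to N25: 115 each.
    N25: 10+115 = 125 > 70
Round 3 — N25 trips offline.
  N25 sheds 125 MW to N10: 125 each.
    N10: 100+125 = 225 > 160
Round 4 — N10 trips offline.
  N10 sheds 225 MW: no online neighbours, lost.
No further trips.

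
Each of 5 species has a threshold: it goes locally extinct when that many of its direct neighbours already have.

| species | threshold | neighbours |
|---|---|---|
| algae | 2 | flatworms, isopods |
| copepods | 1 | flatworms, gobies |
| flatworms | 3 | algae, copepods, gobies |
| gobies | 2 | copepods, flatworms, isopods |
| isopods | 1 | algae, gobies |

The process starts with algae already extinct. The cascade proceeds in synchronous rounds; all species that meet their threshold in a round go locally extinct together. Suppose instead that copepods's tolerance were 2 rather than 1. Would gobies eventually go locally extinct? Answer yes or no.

no

With copepods's tolerance at 2:
Round 1 — algae goes locally extinct (initial).
Round 2 — checking thresholds:
  flatworms: 1 of 3 neighbours < 3, holds.
  isopods: 1 of 2 neighbours ≥ 1, goes locally extinct.
Round 3 — no new extinctions; cascade stops.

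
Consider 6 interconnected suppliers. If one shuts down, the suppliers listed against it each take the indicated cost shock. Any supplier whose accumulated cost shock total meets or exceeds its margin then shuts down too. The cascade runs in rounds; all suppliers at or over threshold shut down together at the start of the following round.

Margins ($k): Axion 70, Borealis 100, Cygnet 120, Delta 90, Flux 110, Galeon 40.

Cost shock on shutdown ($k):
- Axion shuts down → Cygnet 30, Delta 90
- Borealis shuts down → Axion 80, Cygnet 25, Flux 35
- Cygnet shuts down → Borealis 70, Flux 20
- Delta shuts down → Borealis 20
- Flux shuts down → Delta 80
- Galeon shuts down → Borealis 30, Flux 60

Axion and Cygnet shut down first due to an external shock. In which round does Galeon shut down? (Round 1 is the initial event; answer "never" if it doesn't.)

never

Round 1 — Axion, Cygnet shut down (initial).
  Borealis: +70 → 70 < 100
  Delta: +90 → 90 ≥ 90
  Flux: +20 → 20 < 110
Round 2 — Delta shuts down.
  Borealis: +20 → 90 < 100
No further shutdowns.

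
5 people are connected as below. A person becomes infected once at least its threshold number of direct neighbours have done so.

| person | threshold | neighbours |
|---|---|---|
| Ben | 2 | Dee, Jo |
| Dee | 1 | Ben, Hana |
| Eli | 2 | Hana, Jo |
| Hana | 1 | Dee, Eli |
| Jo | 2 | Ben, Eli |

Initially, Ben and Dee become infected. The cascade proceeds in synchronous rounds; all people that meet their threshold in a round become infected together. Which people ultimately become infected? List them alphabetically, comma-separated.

Ben, Dee, Hana

Round 1 — Ben, Dee become infected (initial).
Round 2 — checking thresholds:
  Hana: 1 of 2 neighbours ≥ 1, becomes infected.
  Jo: 1 of 2 neighbours < 2, not yet.
Round 3 — no new infections; cascade stops.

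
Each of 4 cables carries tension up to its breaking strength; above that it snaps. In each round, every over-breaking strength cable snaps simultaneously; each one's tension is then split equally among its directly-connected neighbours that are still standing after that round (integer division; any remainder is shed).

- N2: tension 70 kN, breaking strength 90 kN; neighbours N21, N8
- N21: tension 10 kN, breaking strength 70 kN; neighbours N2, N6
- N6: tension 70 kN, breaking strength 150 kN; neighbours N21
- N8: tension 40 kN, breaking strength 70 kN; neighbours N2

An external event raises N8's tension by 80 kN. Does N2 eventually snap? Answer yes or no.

Round 1 — N8 at 120 > 70. N8 snaps.
  N8 sheds 120 kN to N2: 120 each.
    N2: 70+120 = 190 > 90
Round 2 — N2 snaps.
  N2 sheds 190 kN to N21: 190 each.
    N21: 10+190 = 200 > 70
Round 3 — N21 snaps.
  N21 sheds 200 kN to N6: 200 each.
    N6: 70+200 = 270 > 150
Round 4 — N6 snaps.
  N6 sheds 270 kN: no online neighbours, lost.
No further breaks.

yes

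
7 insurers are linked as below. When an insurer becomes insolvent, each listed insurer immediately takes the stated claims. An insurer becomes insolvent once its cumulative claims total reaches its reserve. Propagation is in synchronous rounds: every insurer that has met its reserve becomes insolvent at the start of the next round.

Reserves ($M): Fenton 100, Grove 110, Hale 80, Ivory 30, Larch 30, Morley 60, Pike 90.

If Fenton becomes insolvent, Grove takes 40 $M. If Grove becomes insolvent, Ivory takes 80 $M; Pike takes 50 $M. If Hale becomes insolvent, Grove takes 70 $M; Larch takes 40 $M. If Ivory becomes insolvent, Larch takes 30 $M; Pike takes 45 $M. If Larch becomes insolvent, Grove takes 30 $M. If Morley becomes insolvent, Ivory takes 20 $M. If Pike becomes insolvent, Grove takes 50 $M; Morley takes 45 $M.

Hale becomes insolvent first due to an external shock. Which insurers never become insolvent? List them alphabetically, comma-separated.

Round 1 — Hale becomes insolvent (initial).
  Grove: +70 → 70 < 110
  Larch: +40 → 40 ≥ 30
Round 2 — Larch becomes insolvent.
  Grove: +30 → 100 < 110
No further insolvencies.

Fenton, Grove, Ivory, Morley, Pike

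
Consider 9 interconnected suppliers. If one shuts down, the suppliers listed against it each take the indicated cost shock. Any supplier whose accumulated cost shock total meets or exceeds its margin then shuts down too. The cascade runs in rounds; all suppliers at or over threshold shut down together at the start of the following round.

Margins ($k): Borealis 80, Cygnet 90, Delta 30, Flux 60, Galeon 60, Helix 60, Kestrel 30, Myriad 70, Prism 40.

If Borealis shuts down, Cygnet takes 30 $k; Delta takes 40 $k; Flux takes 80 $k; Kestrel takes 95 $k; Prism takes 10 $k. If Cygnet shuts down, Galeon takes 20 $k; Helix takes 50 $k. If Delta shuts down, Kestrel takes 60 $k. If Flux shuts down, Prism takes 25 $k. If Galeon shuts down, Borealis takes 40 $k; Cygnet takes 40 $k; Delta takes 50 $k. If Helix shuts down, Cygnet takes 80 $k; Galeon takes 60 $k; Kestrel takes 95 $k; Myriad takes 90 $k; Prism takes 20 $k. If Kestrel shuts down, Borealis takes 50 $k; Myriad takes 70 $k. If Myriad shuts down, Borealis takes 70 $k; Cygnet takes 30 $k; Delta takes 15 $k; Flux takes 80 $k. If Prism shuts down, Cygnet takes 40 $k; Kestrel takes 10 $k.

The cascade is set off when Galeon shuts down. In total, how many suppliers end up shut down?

7

Round 1 — Galeon shuts down (initial).
  Borealis: +40 → 40 < 80
  Cygnet: +40 → 40 < 90
  Delta: +50 → 50 ≥ 30
Round 2 — Delta shuts down.
  Kestrel: +60 → 60 ≥ 30
Round 3 — Kestrel shuts down.
  Borealis: +50 → 90 ≥ 80
  Myriad: +70 → 70 ≥ 70
Round 4 — Borealis, Myriad shut down.
  Cygnet: +30+30 → 100 ≥ 90
  Flux: +80+80 → 160 ≥ 60
  Prism: +10 → 10 < 40
Round 5 — Cygnet, Flux shut down.
  Helix: +50 → 50 < 60
  Prism: +25 → 35 < 40
No further shutdowns.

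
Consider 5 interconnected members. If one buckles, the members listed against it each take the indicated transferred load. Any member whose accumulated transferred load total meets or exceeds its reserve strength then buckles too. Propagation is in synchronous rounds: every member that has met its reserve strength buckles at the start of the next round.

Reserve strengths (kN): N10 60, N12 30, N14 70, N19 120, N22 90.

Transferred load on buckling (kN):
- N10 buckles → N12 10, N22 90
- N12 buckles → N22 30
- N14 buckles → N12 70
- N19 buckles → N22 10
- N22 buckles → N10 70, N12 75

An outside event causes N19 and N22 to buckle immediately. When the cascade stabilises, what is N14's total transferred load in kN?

0

Round 1 — N19, N22 buckle (initial).
  N10: +70 → 70 ≥ 60
  N12: +75 → 75 ≥ 30
Round 2 — N10, N12 buckle.
No further bucklings.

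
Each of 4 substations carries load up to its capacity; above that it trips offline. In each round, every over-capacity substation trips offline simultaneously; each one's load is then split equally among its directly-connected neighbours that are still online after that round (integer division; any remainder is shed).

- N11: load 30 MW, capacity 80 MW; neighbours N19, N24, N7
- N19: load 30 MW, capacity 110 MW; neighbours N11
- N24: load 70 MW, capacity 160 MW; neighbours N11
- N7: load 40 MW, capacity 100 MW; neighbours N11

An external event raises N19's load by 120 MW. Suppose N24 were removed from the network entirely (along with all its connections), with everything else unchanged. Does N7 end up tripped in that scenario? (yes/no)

With N24 removed:
Round 1 — N19 at 150 > 110. N19 trips offline.
  N19 sheds 150 MW to N11: 150 each.
    N11: 30+150 = 180 > 80
Round 2 — N11 trips offline.
  N11 sheds 180 MW to N7: 180 each.
    N7: 40+180 = 220 > 100
Round 3 — N7 trips offline.
  N7 sheds 220 MW: no online neighbours, lost.
No further trips.

yes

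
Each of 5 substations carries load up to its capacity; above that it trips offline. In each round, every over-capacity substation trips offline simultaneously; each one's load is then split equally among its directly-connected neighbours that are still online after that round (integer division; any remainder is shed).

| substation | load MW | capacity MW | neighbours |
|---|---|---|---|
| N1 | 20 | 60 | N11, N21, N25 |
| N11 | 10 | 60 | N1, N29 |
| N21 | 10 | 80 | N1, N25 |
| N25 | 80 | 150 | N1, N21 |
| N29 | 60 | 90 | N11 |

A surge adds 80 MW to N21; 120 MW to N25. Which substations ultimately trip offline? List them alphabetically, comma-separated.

N1, N11, N21, N25, N29

Round 1 — N21 at 90 > 80; N25 at 200 > 150. N21, N25 trip offline.
  N21 sheds 90 MW to N1: 90 each.
    N1: 20+90 = 110 > 60
  N25 sheds 200 MW to N1: 200 each.
    N1: 110+200 = 310 > 60
Round 2 — N1 trips offline.
  N1 sheds 310 MW to N11: 310 each.
    N11: 10+310 = 320 > 60
Round 3 — N11 trips offline.
  N11 sheds 320 MW to N29: 320 each.
    N29: 60+320 = 380 > 90
Round 4 — N29 trips offline.
  N29 sheds 380 MW: no online neighbours, lost.
No further trips.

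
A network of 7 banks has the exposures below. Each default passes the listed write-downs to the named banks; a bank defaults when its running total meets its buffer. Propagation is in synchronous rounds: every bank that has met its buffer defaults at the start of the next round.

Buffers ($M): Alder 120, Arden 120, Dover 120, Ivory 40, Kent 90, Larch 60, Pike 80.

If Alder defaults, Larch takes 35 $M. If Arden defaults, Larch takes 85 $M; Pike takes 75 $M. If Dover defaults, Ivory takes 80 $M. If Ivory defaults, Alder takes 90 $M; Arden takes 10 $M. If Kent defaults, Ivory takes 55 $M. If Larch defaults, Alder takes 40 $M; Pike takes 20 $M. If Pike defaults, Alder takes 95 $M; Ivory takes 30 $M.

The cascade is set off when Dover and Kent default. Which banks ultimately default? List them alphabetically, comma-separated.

Dover, Ivory, Kent

Round 1 — Dover, Kent default (initial).
  Ivory: +80+55 → 135 ≥ 40
Round 2 — Ivory defaults.
  Alder: +90 → 90 < 120
  Arden: +10 → 10 < 120
No further defaults.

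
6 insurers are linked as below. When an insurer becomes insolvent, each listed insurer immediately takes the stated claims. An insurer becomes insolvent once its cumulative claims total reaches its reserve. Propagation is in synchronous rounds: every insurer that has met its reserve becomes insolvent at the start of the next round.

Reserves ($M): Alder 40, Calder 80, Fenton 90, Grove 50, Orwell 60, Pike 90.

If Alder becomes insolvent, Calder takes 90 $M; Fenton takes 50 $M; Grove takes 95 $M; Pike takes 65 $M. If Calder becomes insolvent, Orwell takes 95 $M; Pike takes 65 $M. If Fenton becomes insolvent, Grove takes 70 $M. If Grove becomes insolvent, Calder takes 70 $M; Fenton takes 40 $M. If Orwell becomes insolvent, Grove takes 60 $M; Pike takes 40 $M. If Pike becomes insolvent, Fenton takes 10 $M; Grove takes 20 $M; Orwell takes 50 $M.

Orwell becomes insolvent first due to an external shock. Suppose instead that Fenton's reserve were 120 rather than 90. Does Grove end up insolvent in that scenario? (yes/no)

yes

With Fenton's reserve at 120:
Round 1 — Orwell becomes insolvent (initial).
  Grove: +60 → 60 ≥ 50
  Pike: +40 → 40 < 90
Round 2 — Grove becomes insolvent.
  Calder: +70 → 70 < 80
  Fenton: +40 → 40 < 120
No further insolvencies.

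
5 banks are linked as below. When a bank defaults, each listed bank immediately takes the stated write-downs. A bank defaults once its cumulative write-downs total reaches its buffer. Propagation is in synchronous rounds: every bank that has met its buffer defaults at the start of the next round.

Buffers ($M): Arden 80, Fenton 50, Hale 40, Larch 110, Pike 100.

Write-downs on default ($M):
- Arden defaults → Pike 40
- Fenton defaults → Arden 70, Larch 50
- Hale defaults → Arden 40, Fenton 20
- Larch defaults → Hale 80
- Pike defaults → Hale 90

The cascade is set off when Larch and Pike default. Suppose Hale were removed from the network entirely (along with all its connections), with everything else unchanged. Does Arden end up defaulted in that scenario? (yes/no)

With Hale removed:
Round 1 — Larch, Pike default (initial).
No further defaults.

no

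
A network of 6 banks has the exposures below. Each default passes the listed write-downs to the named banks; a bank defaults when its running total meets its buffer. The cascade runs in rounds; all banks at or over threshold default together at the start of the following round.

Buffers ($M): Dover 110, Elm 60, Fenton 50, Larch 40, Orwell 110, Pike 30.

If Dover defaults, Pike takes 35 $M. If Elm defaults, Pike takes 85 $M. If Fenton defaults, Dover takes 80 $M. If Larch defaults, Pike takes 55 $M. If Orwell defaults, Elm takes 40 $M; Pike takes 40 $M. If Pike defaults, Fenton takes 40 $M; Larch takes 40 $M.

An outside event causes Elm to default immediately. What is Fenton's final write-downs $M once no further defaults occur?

Round 1 — Elm defaults (initial).
  Pike: +85 → 85 ≥ 30
Round 2 — Pike defaults.
  Fenton: +40 → 40 < 50
  Larch: +40 → 40 ≥ 40
Round 3 — Larch defaults.
No further defaults.

40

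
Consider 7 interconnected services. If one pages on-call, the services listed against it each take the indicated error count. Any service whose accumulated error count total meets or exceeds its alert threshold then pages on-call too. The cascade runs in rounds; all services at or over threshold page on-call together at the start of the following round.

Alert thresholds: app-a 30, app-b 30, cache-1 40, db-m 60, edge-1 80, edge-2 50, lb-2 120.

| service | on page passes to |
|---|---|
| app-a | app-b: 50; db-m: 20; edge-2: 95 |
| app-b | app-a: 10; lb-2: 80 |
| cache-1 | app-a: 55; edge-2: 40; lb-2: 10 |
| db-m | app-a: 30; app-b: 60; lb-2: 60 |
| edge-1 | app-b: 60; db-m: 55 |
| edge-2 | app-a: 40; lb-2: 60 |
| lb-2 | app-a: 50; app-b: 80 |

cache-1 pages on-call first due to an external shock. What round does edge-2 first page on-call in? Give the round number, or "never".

Round 1 — cache-1 pages on-call (initial).
  app-a: +55 → 55 ≥ 30
  edge-2: +40 → 40 < 50
  lb-2: +10 → 10 < 120
Round 2 — app-a pages on-call.
  app-b: +50 → 50 ≥ 30
  db-m: +20 → 20 < 60
  edge-2: +95 → 135 ≥ 50
Round 3 — app-b, edge-2 page on-call.
  lb-2: +80+60 → 150 ≥ 120
Round 4 — lb-2 pages on-call.
No further pages.

3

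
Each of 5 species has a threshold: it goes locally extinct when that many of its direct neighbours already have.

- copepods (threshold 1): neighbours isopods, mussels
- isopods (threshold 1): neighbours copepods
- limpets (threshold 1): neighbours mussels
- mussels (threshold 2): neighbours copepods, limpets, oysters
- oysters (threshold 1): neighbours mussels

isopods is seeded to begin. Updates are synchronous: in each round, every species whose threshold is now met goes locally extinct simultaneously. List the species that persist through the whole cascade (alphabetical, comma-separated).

Round 1 — isopods goes locally extinct (initial).
Round 2 — checking thresholds:
  copepods: 1 of 2 neighbours ≥ 1, goes locally extinct.
Round 3 — no new extinctions; cascade stops.

limpets, mussels, oysters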